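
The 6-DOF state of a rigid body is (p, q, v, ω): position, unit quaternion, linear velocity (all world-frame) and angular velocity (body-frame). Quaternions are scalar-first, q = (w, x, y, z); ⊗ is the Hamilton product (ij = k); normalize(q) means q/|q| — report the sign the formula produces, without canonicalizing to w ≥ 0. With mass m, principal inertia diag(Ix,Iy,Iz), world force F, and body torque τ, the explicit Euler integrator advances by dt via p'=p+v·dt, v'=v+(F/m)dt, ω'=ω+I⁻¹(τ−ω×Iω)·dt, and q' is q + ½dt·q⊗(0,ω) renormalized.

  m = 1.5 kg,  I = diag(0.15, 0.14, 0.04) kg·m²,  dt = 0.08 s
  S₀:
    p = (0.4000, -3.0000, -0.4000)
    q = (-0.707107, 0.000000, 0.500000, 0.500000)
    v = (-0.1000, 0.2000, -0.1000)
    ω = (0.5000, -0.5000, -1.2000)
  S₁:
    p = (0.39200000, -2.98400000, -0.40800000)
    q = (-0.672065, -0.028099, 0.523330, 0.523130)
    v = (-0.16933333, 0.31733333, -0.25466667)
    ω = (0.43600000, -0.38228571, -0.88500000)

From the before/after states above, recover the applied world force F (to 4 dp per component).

F = (-1.3000, 2.2000, -2.9000)

velocity change Δv = (-0.06933333, 0.11733333, -0.15466667)
applied force F = (-1.3000, 2.2000, -2.9000)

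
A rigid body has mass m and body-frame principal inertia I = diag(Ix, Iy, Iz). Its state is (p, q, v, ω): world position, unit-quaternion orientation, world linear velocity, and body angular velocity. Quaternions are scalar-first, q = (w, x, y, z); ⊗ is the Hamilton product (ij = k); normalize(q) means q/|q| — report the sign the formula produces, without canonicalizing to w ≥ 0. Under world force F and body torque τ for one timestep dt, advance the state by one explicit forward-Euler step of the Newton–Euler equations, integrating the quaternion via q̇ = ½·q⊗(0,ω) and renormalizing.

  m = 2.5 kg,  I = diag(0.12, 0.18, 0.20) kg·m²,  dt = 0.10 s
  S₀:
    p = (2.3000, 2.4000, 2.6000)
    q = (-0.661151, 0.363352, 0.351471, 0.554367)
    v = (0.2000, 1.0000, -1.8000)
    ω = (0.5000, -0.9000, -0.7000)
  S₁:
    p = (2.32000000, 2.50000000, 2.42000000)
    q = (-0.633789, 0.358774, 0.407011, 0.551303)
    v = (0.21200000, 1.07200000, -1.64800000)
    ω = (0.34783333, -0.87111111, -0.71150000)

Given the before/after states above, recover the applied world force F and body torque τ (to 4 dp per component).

F = (0.3000, 1.8000, 3.8000)
τ = (-0.1700, 0.0800, -0.0500)

Δω = ω₁−ω₀ = (-0.15216667, 0.02888889, -0.01150000)
gyro term ω₀×Iω₀ = (0.0126, 0.0280, -0.0270)
I·α + gyro = (-0.1700, 0.0800, -0.0500)
velocity change Δv = (0.01200000, 0.07200000, 0.15200000)
applied force F = (0.3000, 1.8000, 3.8000)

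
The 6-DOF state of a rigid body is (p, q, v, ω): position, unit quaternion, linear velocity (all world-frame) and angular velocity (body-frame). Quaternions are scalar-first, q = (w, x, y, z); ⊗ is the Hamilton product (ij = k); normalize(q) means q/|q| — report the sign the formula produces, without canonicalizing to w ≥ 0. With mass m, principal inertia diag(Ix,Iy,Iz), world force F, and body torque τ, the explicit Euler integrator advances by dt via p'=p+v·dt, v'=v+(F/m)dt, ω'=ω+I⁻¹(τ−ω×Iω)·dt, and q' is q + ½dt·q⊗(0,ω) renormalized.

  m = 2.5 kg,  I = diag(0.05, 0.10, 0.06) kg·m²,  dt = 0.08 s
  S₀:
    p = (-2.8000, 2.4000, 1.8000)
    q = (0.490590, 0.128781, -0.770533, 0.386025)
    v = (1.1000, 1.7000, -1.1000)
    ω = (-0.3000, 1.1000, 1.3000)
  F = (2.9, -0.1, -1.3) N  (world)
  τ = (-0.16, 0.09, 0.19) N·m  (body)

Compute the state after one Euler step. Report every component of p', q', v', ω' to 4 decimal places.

p' = (-2.7120, 2.5360, 1.7120)
q' = (0.5048, 0.0657, -0.7585, 0.4070)
v' = (1.1928, 1.6968, -1.1416)
ω' = (-0.4645, 1.1689, 1.5753)

ω×(Iω) gyroscopic = (-0.0572, 0.0039, -0.0165)
angular accel α = (-2.0560, 0.8610, 3.4417)
ω' = ω + α·dt = (-0.4645, 1.1689, 1.5753)
q⊗(0,ω) = (0.3843881, -1.5734974, 0.2564262, 0.5482662)
q + ½dt·q⊗(0,ω), renormalized = (0.5048, 0.0657, -0.7585, 0.4070)
new position p' = (-2.7120, 2.5360, 1.7120)
v + (F/m)dt = (1.1928, 1.6968, -1.1416)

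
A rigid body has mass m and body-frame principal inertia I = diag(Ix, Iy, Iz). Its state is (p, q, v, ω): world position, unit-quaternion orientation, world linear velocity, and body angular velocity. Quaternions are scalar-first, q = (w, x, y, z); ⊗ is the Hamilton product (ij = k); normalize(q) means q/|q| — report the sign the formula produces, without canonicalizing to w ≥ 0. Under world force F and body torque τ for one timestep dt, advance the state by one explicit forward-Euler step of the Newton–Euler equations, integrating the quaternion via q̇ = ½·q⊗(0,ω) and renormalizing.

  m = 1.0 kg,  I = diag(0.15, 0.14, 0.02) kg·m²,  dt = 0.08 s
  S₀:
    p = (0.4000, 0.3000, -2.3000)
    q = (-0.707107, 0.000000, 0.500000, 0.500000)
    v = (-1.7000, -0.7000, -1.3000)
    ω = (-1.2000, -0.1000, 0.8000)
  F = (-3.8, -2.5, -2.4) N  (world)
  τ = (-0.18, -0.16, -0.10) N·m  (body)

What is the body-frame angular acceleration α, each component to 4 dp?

gyro term ω×Iω = (0.0096, -0.1248, -0.0012)
angular accel α = (-1.2640, -0.2514, -4.9400)

α = (-1.2640, -0.2514, -4.9400)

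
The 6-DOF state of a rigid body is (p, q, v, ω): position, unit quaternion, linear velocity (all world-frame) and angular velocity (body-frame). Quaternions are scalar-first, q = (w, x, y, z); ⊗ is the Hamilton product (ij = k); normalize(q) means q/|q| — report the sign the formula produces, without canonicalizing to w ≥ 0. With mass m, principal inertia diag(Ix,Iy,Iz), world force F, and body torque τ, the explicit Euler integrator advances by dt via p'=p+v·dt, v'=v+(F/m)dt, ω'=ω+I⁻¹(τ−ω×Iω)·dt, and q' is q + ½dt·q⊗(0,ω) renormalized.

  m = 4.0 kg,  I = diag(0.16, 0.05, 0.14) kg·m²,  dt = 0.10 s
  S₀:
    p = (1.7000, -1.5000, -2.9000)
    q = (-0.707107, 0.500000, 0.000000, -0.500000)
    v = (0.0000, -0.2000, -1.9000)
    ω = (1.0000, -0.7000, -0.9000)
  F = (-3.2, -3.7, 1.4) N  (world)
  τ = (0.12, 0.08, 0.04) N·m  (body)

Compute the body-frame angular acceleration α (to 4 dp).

α = (0.3956, 1.9600, -0.2643)

gyro term ω×Iω = (0.0567, -0.0180, 0.0770)
(τ − ω×Iω)/I = (0.3956, 1.9600, -0.2643)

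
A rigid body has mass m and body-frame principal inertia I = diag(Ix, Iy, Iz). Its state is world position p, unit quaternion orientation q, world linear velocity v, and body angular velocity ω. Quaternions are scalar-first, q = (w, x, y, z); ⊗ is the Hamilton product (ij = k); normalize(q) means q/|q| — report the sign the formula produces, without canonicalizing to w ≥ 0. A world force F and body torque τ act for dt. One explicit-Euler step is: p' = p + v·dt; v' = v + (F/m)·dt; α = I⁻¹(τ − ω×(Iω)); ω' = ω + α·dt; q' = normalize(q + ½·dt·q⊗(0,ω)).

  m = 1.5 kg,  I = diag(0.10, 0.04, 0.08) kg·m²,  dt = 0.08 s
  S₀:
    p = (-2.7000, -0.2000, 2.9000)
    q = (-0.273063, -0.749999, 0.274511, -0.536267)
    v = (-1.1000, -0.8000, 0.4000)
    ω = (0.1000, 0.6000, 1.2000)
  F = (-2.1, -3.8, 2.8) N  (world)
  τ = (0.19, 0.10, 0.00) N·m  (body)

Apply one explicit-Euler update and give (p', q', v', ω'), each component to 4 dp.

p' = (-2.7880, -0.2640, 2.9320)
q' = (-0.2505, -0.7240, 0.3014, -0.5677)
v' = (-1.2120, -1.0027, 0.5493)
ω' = (0.2290, 0.7952, 1.2036)

p' = p + v·dt = (-2.7880, -0.2640, 2.9320)
v + (F/m)dt = (-1.2120, -1.0027, 0.5493)
ω×(Iω) gyroscopic = (0.0288, 0.0024, -0.0036)
(τ − ω×Iω)/I = (1.6120, 2.4400, 0.0450)
new body rate ω' = (0.2290, 0.7952, 1.2036)
2q̇ = q⊗(0,ω) = (0.5538137, 0.6238671, 0.6825343, -0.8051261)
q' = normalize(q + ½dt·q⊗(0,ω)) = (-0.2505, -0.7240, 0.3014, -0.5677)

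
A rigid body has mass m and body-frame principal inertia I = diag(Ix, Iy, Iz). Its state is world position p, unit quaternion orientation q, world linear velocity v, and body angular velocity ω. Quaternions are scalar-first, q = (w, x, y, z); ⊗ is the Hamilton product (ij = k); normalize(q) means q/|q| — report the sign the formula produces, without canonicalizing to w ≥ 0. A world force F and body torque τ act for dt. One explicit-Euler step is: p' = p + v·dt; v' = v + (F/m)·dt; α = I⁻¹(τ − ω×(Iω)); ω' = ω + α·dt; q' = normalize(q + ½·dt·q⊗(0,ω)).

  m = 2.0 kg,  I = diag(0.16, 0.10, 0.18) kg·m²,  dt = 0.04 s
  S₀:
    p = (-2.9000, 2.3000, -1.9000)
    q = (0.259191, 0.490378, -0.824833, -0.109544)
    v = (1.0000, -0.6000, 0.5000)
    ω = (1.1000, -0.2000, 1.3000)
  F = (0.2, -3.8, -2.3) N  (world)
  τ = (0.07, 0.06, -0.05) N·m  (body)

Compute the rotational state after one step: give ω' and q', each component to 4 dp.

ω' = (1.1227, -0.1646, 1.2860)
q' = (0.2478, 0.4739, -0.8405, -0.0866)

angular accel α = (0.5675, 0.8860, -0.3511)
ω' = ω + α·dt = (1.1227, -0.1646, 1.2860)
Hamilton product q⊗(0,ω) = (-0.5619752, -0.8090816, -0.8098280, 1.1461890)
updated quaternion q' = (0.2478, 0.4739, -0.8405, -0.0866)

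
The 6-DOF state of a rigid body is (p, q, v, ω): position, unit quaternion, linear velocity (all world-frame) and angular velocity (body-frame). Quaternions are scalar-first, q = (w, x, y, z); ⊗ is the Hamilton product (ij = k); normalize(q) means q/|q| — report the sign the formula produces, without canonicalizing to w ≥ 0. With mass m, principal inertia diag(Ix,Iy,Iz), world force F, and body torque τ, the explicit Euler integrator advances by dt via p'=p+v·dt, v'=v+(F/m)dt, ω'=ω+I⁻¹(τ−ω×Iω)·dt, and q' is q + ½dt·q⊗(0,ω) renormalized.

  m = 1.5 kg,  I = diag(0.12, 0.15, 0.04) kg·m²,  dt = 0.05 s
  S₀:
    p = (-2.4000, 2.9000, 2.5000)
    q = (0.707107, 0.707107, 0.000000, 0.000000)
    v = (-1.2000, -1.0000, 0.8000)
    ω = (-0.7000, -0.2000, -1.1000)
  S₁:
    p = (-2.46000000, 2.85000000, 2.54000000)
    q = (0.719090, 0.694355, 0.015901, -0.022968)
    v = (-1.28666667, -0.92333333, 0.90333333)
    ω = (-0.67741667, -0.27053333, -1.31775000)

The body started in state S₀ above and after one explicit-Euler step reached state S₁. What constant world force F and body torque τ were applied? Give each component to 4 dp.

F = (-2.6000, 2.3000, 3.1000)
τ = (0.0300, -0.1500, -0.1700)

Δv = v₁−v₀ = (-0.08666667, 0.07666667, 0.10333333)
applied force F = (-2.6000, 2.3000, 3.1000)
Δω = ω₁−ω₀ = (0.02258333, -0.07053333, -0.21775000)
ω₀×(Iω₀) = (-0.0242, 0.0616, 0.0042)
I·α + gyro = (0.0300, -0.1500, -0.1700)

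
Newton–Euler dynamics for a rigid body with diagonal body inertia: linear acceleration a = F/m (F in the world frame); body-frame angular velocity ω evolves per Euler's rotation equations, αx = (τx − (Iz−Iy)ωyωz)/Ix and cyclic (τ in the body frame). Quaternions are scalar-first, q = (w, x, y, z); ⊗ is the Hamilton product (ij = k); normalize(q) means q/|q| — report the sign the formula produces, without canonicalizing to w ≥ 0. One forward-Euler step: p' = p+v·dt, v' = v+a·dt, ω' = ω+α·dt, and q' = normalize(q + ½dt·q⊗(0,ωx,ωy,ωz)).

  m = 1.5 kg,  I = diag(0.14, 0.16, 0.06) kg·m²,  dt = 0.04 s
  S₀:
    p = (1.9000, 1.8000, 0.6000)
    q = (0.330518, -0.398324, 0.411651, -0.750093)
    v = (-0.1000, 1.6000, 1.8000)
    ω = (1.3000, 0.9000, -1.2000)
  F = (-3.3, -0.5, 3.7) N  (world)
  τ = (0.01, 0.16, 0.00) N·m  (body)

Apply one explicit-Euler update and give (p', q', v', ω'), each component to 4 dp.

p' = (1.8960, 1.8640, 0.6720)
q' = (0.3152, -0.3858, 0.3882, -0.7753)
v' = (-0.1880, 1.5867, 1.8987)
ω' = (1.2720, 0.9712, -1.2156)

p' = p + v·dt = (1.8960, 1.8640, 0.6720)
new velocity v' = (-0.1880, 1.5867, 1.8987)
precession coupling ω×(Iω) = (0.1080, -0.1248, 0.0234)
(τ − ω×Iω)/I = (-0.7000, 1.7800, -0.3900)
ω' = ω + α·dt = (1.2720, 0.9712, -1.2156)
q⊗(0,ω) = (-0.7527763, 0.6107759, -1.1556435, -1.2902595)
q' = normalize(q + ½dt·q⊗(0,ω)) = (0.3152, -0.3858, 0.3882, -0.7753)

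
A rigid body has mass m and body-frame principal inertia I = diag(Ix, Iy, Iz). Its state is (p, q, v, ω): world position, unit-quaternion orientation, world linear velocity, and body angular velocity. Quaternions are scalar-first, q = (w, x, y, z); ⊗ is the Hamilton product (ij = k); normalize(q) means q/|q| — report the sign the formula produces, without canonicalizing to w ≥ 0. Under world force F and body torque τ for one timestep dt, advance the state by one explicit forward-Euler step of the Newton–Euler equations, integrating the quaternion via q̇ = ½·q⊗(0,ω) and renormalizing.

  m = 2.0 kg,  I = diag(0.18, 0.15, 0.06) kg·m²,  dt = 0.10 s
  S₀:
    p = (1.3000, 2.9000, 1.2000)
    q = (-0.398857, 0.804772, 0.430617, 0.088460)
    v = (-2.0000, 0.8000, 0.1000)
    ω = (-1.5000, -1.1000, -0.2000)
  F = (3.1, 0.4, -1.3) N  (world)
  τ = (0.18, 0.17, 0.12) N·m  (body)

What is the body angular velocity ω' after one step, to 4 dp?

ω' = (-1.3890, -1.0107, 0.0825)

ω×(Iω) gyroscopic = (-0.0198, 0.0360, -0.0495)
α = I⁻¹(τ − ω×Iω) = (1.1100, 0.8933, 2.8250)
ω' = ω + α·dt = (-1.3890, -1.0107, 0.0825)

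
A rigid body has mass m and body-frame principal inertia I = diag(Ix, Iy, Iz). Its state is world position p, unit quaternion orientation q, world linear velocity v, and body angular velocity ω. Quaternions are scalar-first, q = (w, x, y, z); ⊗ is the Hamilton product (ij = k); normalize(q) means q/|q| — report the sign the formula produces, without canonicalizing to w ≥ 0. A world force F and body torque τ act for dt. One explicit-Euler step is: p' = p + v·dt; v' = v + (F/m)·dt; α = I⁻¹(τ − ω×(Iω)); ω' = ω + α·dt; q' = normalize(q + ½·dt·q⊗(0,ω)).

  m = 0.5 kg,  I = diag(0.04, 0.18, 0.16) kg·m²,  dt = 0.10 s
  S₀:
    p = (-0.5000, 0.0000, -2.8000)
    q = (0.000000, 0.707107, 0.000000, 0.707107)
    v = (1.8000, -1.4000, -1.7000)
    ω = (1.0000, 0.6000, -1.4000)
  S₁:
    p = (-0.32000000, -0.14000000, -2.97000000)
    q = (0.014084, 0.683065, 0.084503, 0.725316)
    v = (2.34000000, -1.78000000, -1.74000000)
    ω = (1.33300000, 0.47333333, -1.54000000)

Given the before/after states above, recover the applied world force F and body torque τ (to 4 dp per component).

velocity change Δv = (0.54000000, -0.38000000, -0.04000000)
applied force F = (2.7000, -1.9000, -0.2000)
Δω = ω₁−ω₀ = (0.33300000, -0.12666667, -0.14000000)
I·α + gyro = (0.1500, -0.0600, -0.1400)

F = (2.7000, -1.9000, -0.2000)
τ = (0.1500, -0.0600, -0.1400)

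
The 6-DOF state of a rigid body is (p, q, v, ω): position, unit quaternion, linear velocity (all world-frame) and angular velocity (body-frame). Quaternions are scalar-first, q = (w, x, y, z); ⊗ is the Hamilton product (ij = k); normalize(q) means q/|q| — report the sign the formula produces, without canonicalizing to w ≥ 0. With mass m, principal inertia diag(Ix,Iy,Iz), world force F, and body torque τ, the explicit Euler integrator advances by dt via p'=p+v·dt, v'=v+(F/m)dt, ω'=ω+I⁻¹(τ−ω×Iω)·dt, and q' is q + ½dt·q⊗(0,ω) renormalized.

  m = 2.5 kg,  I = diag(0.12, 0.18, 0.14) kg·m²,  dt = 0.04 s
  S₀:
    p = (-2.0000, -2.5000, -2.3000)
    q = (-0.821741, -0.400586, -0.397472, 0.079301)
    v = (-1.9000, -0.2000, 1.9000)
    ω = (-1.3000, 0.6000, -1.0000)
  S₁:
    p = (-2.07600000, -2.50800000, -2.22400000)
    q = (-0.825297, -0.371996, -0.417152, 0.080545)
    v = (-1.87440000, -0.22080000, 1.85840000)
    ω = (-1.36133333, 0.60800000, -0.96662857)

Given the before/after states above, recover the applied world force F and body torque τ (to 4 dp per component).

F = (1.6000, -1.3000, -2.6000)
τ = (-0.1600, 0.0100, 0.0700)

rate change Δω = (-0.06133333, 0.00800000, 0.03337143)
precession coupling = (0.0240, -0.0260, -0.0468)
I·α + gyro = (-0.1600, 0.0100, 0.0700)
Δv = v₁−v₀ = (0.02560000, -0.02080000, -0.04160000)
applied force F = (1.6000, -1.3000, -2.6000)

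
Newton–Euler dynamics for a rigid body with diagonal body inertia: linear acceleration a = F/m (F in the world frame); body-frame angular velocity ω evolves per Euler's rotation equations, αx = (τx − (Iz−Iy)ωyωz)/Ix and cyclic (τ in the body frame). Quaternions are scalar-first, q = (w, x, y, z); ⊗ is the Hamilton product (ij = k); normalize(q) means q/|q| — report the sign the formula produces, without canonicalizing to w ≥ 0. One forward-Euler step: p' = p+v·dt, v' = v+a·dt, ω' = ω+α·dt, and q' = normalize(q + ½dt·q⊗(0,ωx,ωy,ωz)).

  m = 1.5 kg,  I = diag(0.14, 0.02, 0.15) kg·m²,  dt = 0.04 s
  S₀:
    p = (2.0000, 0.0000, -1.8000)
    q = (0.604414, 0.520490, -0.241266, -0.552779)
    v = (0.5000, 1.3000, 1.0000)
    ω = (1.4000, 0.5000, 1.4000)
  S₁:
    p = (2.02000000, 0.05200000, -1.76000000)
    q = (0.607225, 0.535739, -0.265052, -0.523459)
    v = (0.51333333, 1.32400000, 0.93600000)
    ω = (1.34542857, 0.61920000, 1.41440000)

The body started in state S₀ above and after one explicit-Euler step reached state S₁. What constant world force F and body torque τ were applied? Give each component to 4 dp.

v₁ − v₀ = (0.01333333, 0.02400000, -0.06400000)
applied force F = (0.5000, 0.9000, -2.4000)
ω₁ − ω₀ = (-0.05457143, 0.11920000, 0.01440000)
precession coupling = (0.0910, -0.0196, -0.0840)
I·α + gyro = (-0.1000, 0.0400, -0.0300)

F = (0.5000, 0.9000, -2.4000)
τ = (-0.1000, 0.0400, -0.0300)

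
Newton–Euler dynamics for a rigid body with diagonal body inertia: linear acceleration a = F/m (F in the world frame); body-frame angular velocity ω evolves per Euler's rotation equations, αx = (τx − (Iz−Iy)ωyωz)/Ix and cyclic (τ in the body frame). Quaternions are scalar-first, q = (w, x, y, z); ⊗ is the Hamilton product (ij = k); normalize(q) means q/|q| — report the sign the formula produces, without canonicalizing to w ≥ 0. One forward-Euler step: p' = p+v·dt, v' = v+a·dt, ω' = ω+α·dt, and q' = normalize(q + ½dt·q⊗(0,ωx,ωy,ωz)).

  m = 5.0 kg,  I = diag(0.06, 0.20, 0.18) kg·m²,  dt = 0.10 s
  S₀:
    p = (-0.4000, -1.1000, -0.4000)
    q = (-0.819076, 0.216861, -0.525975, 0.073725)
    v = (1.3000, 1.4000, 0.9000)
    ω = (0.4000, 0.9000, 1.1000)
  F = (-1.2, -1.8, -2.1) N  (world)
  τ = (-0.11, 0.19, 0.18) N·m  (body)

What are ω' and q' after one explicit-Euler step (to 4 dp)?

angular accel α = (-1.5033, 1.2140, 0.7200)
ω' = ω + α·dt = (0.2497, 1.0214, 1.1720)
q⊗(0,ω) = (0.3055356, -0.9725554, -0.9462255, -0.4954187)
q' = normalize(q + ½dt·q⊗(0,ω)) = (-0.8016, 0.1678, -0.5717, 0.0488)

ω' = (0.2497, 1.0214, 1.1720)
q' = (-0.8016, 0.1678, -0.5717, 0.0488)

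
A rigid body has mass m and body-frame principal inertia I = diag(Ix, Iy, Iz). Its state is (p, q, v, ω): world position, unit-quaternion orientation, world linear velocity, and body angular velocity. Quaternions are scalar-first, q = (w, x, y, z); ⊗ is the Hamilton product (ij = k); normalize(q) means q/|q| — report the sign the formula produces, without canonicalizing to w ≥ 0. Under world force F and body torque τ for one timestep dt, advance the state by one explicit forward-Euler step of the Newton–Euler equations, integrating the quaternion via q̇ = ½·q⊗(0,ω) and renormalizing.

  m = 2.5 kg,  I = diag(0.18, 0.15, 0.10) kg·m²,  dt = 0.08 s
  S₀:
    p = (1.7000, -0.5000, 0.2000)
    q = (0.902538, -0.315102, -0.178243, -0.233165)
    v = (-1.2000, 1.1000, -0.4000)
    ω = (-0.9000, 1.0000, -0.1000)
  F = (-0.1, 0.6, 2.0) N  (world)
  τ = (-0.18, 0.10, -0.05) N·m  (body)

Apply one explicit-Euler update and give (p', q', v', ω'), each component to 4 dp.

angular accel α = (-1.0278, 0.6187, -0.7700)
ω' = ω + α·dt = (-0.9822, 1.0495, -0.1616)
Hamilton product q⊗(0,ω) = (-0.1286653, -0.5612949, 1.0808763, -0.5657745)
q + ½dt·q⊗(0,ω), renormalized = (0.8961, -0.3371, -0.1348, -0.2554)
linear accel F/m = (-0.0400, 0.2400, 0.8000)
new position p' = (1.6040, -0.4120, 0.1680)
v' = v + a·dt = (-1.2032, 1.1192, -0.3360)

p' = (1.6040, -0.4120, 0.1680)
q' = (0.8961, -0.3371, -0.1348, -0.2554)
v' = (-1.2032, 1.1192, -0.3360)
ω' = (-0.9822, 1.0495, -0.1616)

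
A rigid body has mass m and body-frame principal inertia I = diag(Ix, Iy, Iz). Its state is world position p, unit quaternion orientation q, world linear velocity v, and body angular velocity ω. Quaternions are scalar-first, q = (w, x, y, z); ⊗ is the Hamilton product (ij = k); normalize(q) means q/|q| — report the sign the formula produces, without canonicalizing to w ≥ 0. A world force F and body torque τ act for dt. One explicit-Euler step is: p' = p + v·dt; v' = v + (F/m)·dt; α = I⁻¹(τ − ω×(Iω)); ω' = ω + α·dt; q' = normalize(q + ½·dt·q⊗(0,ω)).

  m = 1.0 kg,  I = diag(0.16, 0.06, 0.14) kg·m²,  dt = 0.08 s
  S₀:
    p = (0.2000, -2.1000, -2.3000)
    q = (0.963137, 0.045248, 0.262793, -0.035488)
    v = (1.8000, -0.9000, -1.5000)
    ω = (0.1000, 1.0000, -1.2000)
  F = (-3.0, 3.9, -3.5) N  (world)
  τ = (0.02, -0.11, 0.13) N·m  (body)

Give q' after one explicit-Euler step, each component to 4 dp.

q' = (0.9489, 0.0378, 0.3028, -0.0808)

2q̇ = q⊗(0,ω) = (-0.3099034, -0.1835499, 1.0138858, -1.1367957)
updated quaternion q' = (0.9489, 0.0378, 0.3028, -0.0808)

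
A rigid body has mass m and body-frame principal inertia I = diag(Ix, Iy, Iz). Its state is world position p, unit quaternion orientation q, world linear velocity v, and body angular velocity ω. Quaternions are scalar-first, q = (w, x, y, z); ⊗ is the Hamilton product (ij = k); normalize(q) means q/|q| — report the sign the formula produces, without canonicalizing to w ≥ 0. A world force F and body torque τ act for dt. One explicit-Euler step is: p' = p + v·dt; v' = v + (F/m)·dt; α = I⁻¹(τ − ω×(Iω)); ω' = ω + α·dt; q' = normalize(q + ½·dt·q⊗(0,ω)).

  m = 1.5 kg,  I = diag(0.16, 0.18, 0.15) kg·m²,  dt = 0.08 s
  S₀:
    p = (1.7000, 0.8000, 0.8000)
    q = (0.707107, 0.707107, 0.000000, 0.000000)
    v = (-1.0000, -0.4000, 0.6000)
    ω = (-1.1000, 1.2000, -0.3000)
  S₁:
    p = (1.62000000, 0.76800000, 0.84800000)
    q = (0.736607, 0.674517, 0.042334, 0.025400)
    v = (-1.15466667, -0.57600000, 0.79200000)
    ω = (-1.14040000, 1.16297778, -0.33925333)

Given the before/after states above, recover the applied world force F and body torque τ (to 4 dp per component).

F = (-2.9000, -3.3000, 3.6000)
τ = (-0.0700, -0.0800, -0.1000)

v₁ − v₀ = (-0.15466667, -0.17600000, 0.19200000)
m·(v₁−v₀)/dt = (-2.9000, -3.3000, 3.6000)
rate change Δω = (-0.04040000, -0.03702222, -0.03925333)
precession coupling = (0.0108, 0.0033, -0.0264)
I·α + gyro = (-0.0700, -0.0800, -0.1000)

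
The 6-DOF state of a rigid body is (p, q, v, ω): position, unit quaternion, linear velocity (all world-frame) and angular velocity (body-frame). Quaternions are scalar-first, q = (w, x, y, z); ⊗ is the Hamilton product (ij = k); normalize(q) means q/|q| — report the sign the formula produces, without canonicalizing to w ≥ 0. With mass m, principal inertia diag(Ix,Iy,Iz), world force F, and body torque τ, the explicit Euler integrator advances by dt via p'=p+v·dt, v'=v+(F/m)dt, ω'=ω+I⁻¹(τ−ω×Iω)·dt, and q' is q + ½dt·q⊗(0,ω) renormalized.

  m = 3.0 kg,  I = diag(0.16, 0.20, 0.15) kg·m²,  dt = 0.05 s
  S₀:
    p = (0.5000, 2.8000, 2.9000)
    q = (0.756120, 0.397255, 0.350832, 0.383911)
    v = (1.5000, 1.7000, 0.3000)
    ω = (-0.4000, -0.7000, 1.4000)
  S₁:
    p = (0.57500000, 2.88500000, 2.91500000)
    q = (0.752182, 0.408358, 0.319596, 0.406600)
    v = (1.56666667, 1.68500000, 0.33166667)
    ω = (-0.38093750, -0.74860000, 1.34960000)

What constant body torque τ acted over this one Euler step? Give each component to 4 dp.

τ = (0.1100, -0.2000, -0.1400)

ω₁ − ω₀ = (0.01906250, -0.04860000, -0.05040000)
τ = I·(Δω/dt) + ω₀×(Iω₀) = (0.1100, -0.2000, -0.1400)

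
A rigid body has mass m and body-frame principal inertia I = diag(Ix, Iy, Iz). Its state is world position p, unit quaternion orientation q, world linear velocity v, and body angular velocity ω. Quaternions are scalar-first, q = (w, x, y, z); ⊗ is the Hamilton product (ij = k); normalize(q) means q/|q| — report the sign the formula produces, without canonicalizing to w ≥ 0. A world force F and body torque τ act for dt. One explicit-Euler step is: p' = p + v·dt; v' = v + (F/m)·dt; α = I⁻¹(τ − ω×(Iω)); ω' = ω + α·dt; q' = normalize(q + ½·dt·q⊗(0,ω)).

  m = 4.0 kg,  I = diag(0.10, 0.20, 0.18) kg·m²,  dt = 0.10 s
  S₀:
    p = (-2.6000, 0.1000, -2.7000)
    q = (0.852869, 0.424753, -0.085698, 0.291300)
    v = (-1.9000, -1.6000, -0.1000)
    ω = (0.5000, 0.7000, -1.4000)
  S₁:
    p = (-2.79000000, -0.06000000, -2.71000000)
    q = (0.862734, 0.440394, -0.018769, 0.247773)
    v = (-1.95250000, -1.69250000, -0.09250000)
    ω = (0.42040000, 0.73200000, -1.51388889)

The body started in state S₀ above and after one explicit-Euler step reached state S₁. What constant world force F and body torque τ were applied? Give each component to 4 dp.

F = (-2.1000, -3.7000, 0.3000)
τ = (-0.0600, 0.1200, -0.1700)

rate change Δω = (-0.07960000, 0.03200000, -0.11388889)
I·α + gyro = (-0.0600, 0.1200, -0.1700)
Δv = v₁−v₀ = (-0.05250000, -0.09250000, 0.00750000)
applied force F = (-2.1000, -3.7000, 0.3000)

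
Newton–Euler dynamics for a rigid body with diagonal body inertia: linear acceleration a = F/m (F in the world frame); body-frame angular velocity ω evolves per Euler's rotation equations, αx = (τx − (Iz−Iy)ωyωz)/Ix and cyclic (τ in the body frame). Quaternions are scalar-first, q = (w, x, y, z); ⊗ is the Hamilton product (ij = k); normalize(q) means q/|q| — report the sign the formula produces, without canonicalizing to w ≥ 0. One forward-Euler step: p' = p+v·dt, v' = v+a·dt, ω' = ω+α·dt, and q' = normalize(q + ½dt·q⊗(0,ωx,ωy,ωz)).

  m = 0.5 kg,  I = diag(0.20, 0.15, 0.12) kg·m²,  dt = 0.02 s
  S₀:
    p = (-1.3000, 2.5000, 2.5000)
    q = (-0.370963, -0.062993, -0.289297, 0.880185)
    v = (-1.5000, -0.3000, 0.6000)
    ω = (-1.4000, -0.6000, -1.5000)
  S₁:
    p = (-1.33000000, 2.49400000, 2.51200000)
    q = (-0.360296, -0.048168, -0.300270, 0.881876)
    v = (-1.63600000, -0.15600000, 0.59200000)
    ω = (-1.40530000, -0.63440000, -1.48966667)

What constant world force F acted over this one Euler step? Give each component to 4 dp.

v₁ − v₀ = (-0.13600000, 0.14400000, -0.00800000)
F = m·Δv/dt = (-3.4000, 3.6000, -0.2000)

F = (-3.4000, 3.6000, -0.2000)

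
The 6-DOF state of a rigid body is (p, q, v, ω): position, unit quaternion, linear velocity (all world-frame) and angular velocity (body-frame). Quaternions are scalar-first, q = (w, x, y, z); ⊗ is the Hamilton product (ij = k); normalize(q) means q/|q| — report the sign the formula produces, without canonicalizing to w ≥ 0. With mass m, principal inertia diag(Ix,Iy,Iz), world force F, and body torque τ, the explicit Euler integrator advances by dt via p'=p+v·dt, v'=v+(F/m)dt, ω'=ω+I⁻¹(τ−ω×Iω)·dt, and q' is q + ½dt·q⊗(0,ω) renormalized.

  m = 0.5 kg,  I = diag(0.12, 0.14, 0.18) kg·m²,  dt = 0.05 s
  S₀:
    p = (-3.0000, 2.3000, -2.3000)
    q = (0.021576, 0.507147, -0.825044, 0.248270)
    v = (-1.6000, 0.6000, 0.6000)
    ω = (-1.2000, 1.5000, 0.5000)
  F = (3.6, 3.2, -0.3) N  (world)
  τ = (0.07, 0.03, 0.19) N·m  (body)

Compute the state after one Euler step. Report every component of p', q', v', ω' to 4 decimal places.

α = I⁻¹(τ − ω×Iω) = (0.3333, -0.0429, 1.2556)
ω' = ω + α·dt = (-1.1833, 1.4979, 0.5628)
q⊗(0,ω) = (1.7220074, -0.8108182, -0.5191335, -0.2185443)
q' = normalize(q + ½dt·q⊗(0,ω)) = (0.0645, 0.4863, -0.8370, 0.2425)
linear accel F/m = (7.2000, 6.4000, -0.6000)
p + v·dt = (-3.0800, 2.3300, -2.2700)
v' = v + a·dt = (-1.2400, 0.9200, 0.5700)

p' = (-3.0800, 2.3300, -2.2700)
q' = (0.0645, 0.4863, -0.8370, 0.2425)
v' = (-1.2400, 0.9200, 0.5700)
ω' = (-1.1833, 1.4979, 0.5628)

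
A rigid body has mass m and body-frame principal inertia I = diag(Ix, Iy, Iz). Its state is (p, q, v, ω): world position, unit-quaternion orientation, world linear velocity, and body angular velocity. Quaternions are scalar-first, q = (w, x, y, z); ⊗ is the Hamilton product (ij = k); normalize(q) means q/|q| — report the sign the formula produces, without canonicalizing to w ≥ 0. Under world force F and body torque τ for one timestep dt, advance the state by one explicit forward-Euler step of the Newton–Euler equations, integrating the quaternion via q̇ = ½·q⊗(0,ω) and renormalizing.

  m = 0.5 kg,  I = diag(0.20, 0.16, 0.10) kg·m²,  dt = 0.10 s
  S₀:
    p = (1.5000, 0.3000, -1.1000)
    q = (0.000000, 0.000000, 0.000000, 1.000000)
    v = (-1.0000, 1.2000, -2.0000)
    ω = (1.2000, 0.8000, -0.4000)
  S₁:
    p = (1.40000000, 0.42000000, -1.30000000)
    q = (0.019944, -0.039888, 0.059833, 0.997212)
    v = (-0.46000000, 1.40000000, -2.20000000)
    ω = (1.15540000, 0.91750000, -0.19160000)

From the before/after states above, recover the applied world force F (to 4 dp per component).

F = (2.7000, 1.0000, -1.0000)

velocity change Δv = (0.54000000, 0.20000000, -0.20000000)
m·(v₁−v₀)/dt = (2.7000, 1.0000, -1.0000)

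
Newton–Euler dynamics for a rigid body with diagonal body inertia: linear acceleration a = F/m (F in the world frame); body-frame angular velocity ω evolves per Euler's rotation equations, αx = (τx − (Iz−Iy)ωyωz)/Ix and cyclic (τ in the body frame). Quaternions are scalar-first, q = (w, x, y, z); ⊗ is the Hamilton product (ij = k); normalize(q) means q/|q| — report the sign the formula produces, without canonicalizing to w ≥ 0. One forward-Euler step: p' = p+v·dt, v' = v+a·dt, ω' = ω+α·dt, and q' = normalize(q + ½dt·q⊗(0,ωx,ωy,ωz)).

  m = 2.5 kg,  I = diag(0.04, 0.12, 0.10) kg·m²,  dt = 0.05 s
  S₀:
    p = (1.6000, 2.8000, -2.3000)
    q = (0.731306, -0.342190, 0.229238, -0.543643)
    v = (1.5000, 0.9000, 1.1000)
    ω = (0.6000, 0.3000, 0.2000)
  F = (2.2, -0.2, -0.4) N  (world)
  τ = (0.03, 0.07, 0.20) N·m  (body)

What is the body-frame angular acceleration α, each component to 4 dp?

α = (0.7800, 0.6433, 1.8560)

gyro term ω×Iω = (-0.0012, -0.0072, 0.0144)
angular accel α = (0.7800, 0.6433, 1.8560)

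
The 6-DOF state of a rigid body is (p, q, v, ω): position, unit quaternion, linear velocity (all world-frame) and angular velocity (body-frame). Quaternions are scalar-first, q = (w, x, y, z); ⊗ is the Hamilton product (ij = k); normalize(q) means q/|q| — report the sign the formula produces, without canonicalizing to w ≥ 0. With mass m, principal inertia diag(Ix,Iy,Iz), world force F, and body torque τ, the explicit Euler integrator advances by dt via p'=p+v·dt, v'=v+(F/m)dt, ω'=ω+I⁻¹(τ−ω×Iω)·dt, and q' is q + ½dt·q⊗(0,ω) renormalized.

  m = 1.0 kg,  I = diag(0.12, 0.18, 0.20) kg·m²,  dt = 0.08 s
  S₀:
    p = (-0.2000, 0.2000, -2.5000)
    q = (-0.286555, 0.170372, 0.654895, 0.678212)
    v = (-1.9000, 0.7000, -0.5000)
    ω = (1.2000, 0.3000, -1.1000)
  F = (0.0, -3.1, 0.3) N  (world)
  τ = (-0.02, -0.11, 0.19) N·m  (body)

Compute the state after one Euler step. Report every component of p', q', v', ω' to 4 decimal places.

angular accel α = (-0.1117, -1.1978, 0.8420)
new body rate ω' = (1.1911, 0.2042, -1.0326)
q⊗(0,ω) = (0.3451183, -1.2677141, 0.9152971, -0.4195519)
q + ½dt·q⊗(0,ω), renormalized = (-0.2722, 0.1194, 0.6900, 0.6600)
a = (0.0000, -3.1000, 0.3000)
p + v·dt = (-0.3520, 0.2560, -2.5400)
v' = v + a·dt = (-1.9000, 0.4520, -0.4760)

p' = (-0.3520, 0.2560, -2.5400)
q' = (-0.2722, 0.1194, 0.6900, 0.6600)
v' = (-1.9000, 0.4520, -0.4760)
ω' = (1.1911, 0.2042, -1.0326)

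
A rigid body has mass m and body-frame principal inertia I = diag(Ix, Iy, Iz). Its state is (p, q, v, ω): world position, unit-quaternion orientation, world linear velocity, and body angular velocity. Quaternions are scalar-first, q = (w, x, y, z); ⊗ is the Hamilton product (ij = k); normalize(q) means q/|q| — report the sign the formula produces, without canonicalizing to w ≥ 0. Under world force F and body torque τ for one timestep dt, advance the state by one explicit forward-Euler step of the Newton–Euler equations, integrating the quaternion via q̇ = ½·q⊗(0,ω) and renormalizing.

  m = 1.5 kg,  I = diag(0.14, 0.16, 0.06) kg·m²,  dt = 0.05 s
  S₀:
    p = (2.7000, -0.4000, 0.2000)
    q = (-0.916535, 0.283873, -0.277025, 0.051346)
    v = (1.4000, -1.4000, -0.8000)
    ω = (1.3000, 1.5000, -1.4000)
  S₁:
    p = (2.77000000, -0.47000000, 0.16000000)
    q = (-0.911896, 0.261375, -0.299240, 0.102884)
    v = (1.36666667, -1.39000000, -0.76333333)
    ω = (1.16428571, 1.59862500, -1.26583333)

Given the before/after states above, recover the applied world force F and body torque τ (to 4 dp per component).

ω₁ − ω₀ = (-0.13571429, 0.09862500, 0.13416667)
applied torque τ = (-0.1700, 0.1700, 0.2000)
Δv = v₁−v₀ = (-0.03333333, 0.01000000, 0.03666667)
F = m·Δv/dt = (-1.0000, 0.3000, 1.1000)

F = (-1.0000, 0.3000, 1.1000)
τ = (-0.1700, 0.1700, 0.2000)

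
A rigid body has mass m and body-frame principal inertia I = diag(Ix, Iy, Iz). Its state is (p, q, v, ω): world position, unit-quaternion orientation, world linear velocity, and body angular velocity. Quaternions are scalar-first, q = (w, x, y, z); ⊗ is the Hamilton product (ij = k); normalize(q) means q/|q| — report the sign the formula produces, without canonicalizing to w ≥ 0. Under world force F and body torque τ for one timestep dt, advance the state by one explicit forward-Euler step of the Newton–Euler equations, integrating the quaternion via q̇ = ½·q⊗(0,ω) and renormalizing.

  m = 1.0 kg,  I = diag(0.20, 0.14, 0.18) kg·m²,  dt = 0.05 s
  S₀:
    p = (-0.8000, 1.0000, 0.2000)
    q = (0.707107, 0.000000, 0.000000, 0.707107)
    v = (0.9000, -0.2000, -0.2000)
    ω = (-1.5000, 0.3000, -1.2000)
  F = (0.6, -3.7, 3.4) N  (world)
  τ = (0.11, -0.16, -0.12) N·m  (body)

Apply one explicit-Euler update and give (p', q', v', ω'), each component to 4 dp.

p' = (-0.7550, 0.9900, 0.1900)
q' = (0.7275, -0.0318, -0.0212, 0.6851)
v' = (0.9300, -0.3850, -0.0300)
ω' = (-1.4689, 0.2300, -1.2408)

ω×(Iω) gyroscopic = (-0.0144, 0.0360, 0.0270)
α = I⁻¹(τ − ω×Iω) = (0.6220, -1.4000, -0.8167)
ω + α·dt = (-1.4689, 0.2300, -1.2408)
2q̇ = q⊗(0,ω) = (0.8485284, -1.2727926, -0.8485284, -0.8485284)
q + ½dt·q⊗(0,ω), renormalized = (0.7275, -0.0318, -0.0212, 0.6851)
linear accel F/m = (0.6000, -3.7000, 3.4000)
new position p' = (-0.7550, 0.9900, 0.1900)
new velocity v' = (0.9300, -0.3850, -0.0300)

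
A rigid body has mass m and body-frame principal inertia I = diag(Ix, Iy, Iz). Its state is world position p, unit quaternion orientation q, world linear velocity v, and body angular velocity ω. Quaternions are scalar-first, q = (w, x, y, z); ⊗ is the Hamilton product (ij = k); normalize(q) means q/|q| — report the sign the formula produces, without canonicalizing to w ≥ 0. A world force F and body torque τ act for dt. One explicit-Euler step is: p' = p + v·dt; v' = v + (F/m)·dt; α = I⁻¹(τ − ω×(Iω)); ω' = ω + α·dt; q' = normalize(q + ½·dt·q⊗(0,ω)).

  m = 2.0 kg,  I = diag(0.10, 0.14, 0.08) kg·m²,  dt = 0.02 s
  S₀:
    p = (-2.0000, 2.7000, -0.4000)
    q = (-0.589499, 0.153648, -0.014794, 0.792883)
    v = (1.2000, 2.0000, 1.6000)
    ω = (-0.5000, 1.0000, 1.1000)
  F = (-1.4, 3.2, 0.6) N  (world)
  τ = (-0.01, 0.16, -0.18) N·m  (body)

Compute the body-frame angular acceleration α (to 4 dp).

α = (0.5600, 1.2214, -2.0000)

ω×(Iω) gyroscopic = (-0.0660, -0.0110, -0.0200)
(τ − ω×Iω)/I = (0.5600, 1.2214, -2.0000)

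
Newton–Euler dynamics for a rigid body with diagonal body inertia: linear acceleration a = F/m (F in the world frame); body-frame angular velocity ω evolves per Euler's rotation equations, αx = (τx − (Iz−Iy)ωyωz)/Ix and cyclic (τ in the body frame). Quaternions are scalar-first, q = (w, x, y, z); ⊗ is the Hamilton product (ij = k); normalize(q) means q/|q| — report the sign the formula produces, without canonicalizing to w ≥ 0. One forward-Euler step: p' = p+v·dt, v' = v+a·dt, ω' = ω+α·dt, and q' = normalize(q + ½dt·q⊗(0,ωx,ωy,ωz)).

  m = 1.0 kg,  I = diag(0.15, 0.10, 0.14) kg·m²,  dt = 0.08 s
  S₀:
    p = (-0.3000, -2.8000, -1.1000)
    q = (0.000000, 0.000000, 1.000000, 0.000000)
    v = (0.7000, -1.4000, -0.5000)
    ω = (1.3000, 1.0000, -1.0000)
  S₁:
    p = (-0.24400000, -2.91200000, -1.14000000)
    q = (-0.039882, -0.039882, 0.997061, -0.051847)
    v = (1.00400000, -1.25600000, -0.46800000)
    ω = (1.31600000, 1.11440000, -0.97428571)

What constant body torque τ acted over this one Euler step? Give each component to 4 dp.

τ = (-0.0100, 0.1300, -0.0200)

Δω = ω₁−ω₀ = (0.01600000, 0.11440000, 0.02571429)
ω₀×(Iω₀) = (-0.0400, -0.0130, -0.0650)
τ = I·(Δω/dt) + ω₀×(Iω₀) = (-0.0100, 0.1300, -0.0200)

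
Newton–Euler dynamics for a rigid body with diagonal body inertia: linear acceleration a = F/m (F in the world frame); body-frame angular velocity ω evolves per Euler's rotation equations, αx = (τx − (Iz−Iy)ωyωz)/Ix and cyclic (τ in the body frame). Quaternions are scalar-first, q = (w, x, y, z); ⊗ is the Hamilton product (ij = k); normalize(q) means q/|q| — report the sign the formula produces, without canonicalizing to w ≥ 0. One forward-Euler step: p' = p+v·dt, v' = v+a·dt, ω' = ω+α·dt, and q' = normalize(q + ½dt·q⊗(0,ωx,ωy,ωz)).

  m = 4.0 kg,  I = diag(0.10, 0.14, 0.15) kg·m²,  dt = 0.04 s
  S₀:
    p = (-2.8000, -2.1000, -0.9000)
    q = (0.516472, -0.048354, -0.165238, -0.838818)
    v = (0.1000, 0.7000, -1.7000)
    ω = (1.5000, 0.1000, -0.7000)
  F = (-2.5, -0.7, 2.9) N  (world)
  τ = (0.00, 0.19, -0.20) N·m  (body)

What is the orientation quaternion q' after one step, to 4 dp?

q' = (0.5062, -0.0289, -0.1899, -0.8407)

2q̇ = q⊗(0,ω) = (-0.4981178, 0.9742564, -1.2404276, -0.1185088)
q + ½dt·q⊗(0,ω), renormalized = (0.5062, -0.0289, -0.1899, -0.8407)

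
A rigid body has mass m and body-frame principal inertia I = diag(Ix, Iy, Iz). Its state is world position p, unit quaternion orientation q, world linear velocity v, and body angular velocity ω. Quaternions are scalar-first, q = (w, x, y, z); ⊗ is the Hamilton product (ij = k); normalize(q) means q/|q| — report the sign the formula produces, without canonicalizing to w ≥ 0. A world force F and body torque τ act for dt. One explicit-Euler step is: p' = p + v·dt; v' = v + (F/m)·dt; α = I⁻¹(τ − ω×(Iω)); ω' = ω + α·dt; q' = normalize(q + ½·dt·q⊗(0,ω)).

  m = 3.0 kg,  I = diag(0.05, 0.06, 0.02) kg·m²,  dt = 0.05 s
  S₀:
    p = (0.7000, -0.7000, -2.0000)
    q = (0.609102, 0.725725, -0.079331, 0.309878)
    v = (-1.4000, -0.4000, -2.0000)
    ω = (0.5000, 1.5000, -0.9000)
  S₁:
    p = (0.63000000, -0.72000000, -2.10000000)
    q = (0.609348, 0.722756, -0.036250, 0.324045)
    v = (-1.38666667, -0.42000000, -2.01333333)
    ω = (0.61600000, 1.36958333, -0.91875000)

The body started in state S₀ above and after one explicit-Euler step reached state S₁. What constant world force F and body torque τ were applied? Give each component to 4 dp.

velocity change Δv = (0.01333333, -0.02000000, -0.01333333)
m·(v₁−v₀)/dt = (0.8000, -1.2000, -0.8000)
ω₁ − ω₀ = (0.11600000, -0.13041667, -0.01875000)
τ = I·(Δω/dt) + ω₀×(Iω₀) = (0.1700, -0.1700, 0.0000)

F = (0.8000, -1.2000, -0.8000)
τ = (0.1700, -0.1700, 0.0000)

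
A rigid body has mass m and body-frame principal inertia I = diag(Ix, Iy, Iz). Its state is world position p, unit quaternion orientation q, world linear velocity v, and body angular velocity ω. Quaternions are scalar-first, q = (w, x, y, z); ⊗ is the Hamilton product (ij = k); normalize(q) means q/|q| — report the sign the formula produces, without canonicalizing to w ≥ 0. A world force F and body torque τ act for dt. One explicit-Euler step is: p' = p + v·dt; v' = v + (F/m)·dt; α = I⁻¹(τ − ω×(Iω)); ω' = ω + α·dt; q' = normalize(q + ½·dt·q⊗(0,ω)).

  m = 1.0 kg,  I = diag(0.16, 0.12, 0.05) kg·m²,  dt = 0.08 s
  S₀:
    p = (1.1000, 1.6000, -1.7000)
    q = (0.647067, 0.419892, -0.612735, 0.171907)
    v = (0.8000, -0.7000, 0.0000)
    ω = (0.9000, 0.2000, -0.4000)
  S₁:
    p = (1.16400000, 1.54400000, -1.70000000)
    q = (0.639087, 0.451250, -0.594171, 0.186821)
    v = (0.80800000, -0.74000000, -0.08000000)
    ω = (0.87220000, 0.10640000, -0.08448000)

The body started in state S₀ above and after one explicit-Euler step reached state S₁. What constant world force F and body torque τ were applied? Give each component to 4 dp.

v₁ − v₀ = (0.00800000, -0.04000000, -0.08000000)
m·(v₁−v₀)/dt = (0.1000, -0.5000, -1.0000)
rate change Δω = (-0.02780000, -0.09360000, 0.31552000)
precession coupling = (0.0056, -0.0396, -0.0072)
τ = I·(Δω/dt) + ω₀×(Iω₀) = (-0.0500, -0.1800, 0.1900)

F = (0.1000, -0.5000, -1.0000)
τ = (-0.0500, -0.1800, 0.1900)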